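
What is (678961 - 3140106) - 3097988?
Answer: -5559133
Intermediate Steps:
(678961 - 3140106) - 3097988 = -2461145 - 3097988 = -5559133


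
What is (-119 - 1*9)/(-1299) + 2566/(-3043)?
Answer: -2943730/3952857 ≈ -0.74471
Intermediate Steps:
(-119 - 1*9)/(-1299) + 2566/(-3043) = (-119 - 9)*(-1/1299) + 2566*(-1/3043) = -128*(-1/1299) - 2566/3043 = 128/1299 - 2566/3043 = -2943730/3952857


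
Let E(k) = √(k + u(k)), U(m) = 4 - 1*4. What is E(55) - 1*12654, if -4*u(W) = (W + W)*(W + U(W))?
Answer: -12654 + I*√5830/2 ≈ -12654.0 + 38.177*I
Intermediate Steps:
U(m) = 0 (U(m) = 4 - 4 = 0)
u(W) = -W²/2 (u(W) = -(W + W)*(W + 0)/4 = -2*W*W/4 = -W²/2)
E(k) = √(k - k²/2)
E(55) - 1*12654 = √2*√(55*(2 - 1*55))/2 - 1*12654 = √2*√(55*(2 - 55))/2 - 12654 = √2*√(55*(-53))/2 - 12654 = √2*√(-2915)/2 - 12654 = √2*(I*√2915)/2 - 12654 = I*√5830/2 - 12654 = -12654 + I*√5830/2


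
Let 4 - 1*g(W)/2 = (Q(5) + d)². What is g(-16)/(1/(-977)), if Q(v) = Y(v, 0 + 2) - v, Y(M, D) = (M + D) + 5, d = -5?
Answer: 0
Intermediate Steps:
Y(M, D) = 5 + D + M (Y(M, D) = (D + M) + 5 = 5 + D + M)
Q(v) = 7 (Q(v) = (5 + (0 + 2) + v) - v = (5 + 2 + v) - v = (7 + v) - v = 7)
g(W) = 0 (g(W) = 8 - 2*(7 - 5)² = 8 - 2*2² = 8 - 2*4 = 8 - 8 = 0)
g(-16)/(1/(-977)) = 0/(1/(-977)) = 0/(-1/977) = 0*(-977) = 0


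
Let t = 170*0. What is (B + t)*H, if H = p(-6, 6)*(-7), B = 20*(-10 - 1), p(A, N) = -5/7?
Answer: -1100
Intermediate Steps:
p(A, N) = -5/7 (p(A, N) = -5*⅐ = -5/7)
B = -220 (B = 20*(-11) = -220)
H = 5 (H = -5/7*(-7) = 5)
t = 0
(B + t)*H = (-220 + 0)*5 = -220*5 = -1100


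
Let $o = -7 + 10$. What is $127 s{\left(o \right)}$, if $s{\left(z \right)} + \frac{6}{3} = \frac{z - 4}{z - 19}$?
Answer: $- \frac{3937}{16} \approx -246.06$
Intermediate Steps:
$o = 3$
$s{\left(z \right)} = -2 + \frac{-4 + z}{-19 + z}$ ($s{\left(z \right)} = -2 + \frac{z - 4}{z - 19} = -2 + \frac{-4 + z}{-19 + z}$)
$127 s{\left(o \right)} = 127 \frac{34 - 3}{-19 + 3} = 127 \frac{34 - 3}{-16} = 127 \left(\left(- \frac{1}{16}\right) 31\right) = 127 \left(- \frac{31}{16}\right) = - \frac{3937}{16}$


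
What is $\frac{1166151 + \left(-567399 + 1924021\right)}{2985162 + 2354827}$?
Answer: $\frac{2522773}{5339989} \approx 0.47243$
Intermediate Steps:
$\frac{1166151 + \left(-567399 + 1924021\right)}{2985162 + 2354827} = \frac{1166151 + 1356622}{5339989} = 2522773 \cdot \frac{1}{5339989} = \frac{2522773}{5339989}$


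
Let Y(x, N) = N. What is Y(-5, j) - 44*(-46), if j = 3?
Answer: 2027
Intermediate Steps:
Y(-5, j) - 44*(-46) = 3 - 44*(-46) = 3 + 2024 = 2027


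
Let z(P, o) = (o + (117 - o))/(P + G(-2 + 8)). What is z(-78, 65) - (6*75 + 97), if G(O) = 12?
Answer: -12073/22 ≈ -548.77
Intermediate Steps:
z(P, o) = 117/(12 + P) (z(P, o) = (o + (117 - o))/(P + 12) = 117/(12 + P))
z(-78, 65) - (6*75 + 97) = 117/(12 - 78) - (6*75 + 97) = 117/(-66) - (450 + 97) = 117*(-1/66) - 1*547 = -39/22 - 547 = -12073/22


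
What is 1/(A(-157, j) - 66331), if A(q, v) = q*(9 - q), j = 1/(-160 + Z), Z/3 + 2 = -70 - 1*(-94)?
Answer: -1/92393 ≈ -1.0823e-5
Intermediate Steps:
Z = 66 (Z = -6 + 3*(-70 - 1*(-94)) = -6 + 3*(-70 + 94) = -6 + 3*24 = -6 + 72 = 66)
j = -1/94 (j = 1/(-160 + 66) = 1/(-94) = -1/94 ≈ -0.010638)
1/(A(-157, j) - 66331) = 1/(-157*(9 - 1*(-157)) - 66331) = 1/(-157*(9 + 157) - 66331) = 1/(-157*166 - 66331) = 1/(-26062 - 66331) = 1/(-92393) = -1/92393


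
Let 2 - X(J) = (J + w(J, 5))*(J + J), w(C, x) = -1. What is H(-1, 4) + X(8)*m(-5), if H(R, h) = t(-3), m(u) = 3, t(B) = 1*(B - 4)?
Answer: -337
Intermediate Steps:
t(B) = -4 + B (t(B) = 1*(-4 + B) = -4 + B)
H(R, h) = -7 (H(R, h) = -4 - 3 = -7)
X(J) = 2 - 2*J*(-1 + J) (X(J) = 2 - (J - 1)*(J + J) = 2 - (-1 + J)*2*J = 2 - 2*J*(-1 + J))
H(-1, 4) + X(8)*m(-5) = -7 + (2 - 2*8² + 2*8)*3 = -7 + (2 - 2*64 + 16)*3 = -7 + (2 - 128 + 16)*3 = -7 - 110*3 = -7 - 330 = -337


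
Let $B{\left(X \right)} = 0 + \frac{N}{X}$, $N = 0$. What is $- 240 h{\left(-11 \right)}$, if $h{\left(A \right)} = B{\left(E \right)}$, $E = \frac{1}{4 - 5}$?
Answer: $0$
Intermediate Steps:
$E = -1$ ($E = \frac{1}{-1} = -1$)
$B{\left(X \right)} = 0$ ($B{\left(X \right)} = 0 + \frac{0}{X} = 0 + 0 = 0$)
$h{\left(A \right)} = 0$
$- 240 h{\left(-11 \right)} = \left(-240\right) 0 = 0$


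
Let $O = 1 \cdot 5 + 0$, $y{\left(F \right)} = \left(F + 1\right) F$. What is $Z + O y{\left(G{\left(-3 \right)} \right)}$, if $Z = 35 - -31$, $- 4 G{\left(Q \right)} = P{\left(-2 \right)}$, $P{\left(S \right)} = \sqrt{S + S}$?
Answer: $\frac{259}{4} - \frac{5 i}{2} \approx 64.75 - 2.5 i$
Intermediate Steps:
$P{\left(S \right)} = \sqrt{2} \sqrt{S}$ ($P{\left(S \right)} = \sqrt{2 S} = \sqrt{2} \sqrt{S}$)
$G{\left(Q \right)} = - \frac{i}{2}$ ($G{\left(Q \right)} = - \frac{\sqrt{2} \sqrt{-2}}{4} = - \frac{\sqrt{2} i \sqrt{2}}{4} = - \frac{2 i}{4} = - \frac{i}{2}$)
$y{\left(F \right)} = F \left(1 + F\right)$ ($y{\left(F \right)} = \left(1 + F\right) F = F \left(1 + F\right)$)
$Z = 66$ ($Z = 35 + 31 = 66$)
$O = 5$ ($O = 5 + 0 = 5$)
$Z + O y{\left(G{\left(-3 \right)} \right)} = 66 + 5 - \frac{i}{2} \left(1 - \frac{i}{2}\right) = 66 + 5 \left(- \frac{i \left(1 - \frac{i}{2}\right)}{2}\right) = 66 - \frac{5 i \left(1 - \frac{i}{2}\right)}{2}$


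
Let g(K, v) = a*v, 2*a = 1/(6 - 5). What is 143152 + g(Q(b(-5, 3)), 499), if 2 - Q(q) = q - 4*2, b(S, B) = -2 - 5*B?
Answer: 286803/2 ≈ 1.4340e+5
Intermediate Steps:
a = ½ (a = 1/(2*(6 - 5)) = (½)/1 = (½)*1 = ½ ≈ 0.50000)
Q(q) = 10 - q (Q(q) = 2 - (q - 4*2) = 2 - (q - 8) = 2 - (-8 + q) = 2 + (8 - q) = 10 - q)
g(K, v) = v/2
143152 + g(Q(b(-5, 3)), 499) = 143152 + (½)*499 = 143152 + 499/2 = 286803/2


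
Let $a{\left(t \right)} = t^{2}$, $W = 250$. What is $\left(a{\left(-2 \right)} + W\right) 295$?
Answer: $74930$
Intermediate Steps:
$\left(a{\left(-2 \right)} + W\right) 295 = \left(\left(-2\right)^{2} + 250\right) 295 = \left(4 + 250\right) 295 = 254 \cdot 295 = 74930$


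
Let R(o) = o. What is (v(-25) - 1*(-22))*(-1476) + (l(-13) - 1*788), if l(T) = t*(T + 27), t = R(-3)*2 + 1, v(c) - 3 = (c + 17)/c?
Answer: -955758/25 ≈ -38230.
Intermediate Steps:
v(c) = 3 + (17 + c)/c (v(c) = 3 + (c + 17)/c = 3 + (17 + c)/c)
t = -5 (t = -3*2 + 1 = -6 + 1 = -5)
l(T) = -135 - 5*T (l(T) = -5*(T + 27) = -5*(27 + T) = -135 - 5*T)
(v(-25) - 1*(-22))*(-1476) + (l(-13) - 1*788) = ((4 + 17/(-25)) - 1*(-22))*(-1476) + ((-135 - 5*(-13)) - 1*788) = ((4 + 17*(-1/25)) + 22)*(-1476) + ((-135 + 65) - 788) = ((4 - 17/25) + 22)*(-1476) + (-70 - 788) = (83/25 + 22)*(-1476) - 858 = (633/25)*(-1476) - 858 = -934308/25 - 858 = -955758/25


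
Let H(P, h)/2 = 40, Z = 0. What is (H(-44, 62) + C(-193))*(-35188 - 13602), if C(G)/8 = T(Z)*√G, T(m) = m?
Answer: -3903200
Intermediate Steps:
H(P, h) = 80 (H(P, h) = 2*40 = 80)
C(G) = 0 (C(G) = 8*(0*√G) = 8*0 = 0)
(H(-44, 62) + C(-193))*(-35188 - 13602) = (80 + 0)*(-35188 - 13602) = 80*(-48790) = -3903200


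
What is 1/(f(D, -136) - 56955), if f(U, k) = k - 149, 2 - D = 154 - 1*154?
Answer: -1/57240 ≈ -1.7470e-5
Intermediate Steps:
D = 2 (D = 2 - (154 - 1*154) = 2 - (154 - 154) = 2 - 1*0 = 2 + 0 = 2)
f(U, k) = -149 + k
1/(f(D, -136) - 56955) = 1/((-149 - 136) - 56955) = 1/(-285 - 56955) = 1/(-57240) = -1/57240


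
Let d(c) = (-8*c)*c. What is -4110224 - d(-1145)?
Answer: 6377976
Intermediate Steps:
d(c) = -8*c²
-4110224 - d(-1145) = -4110224 - (-8)*(-1145)² = -4110224 - (-8)*1311025 = -4110224 - 1*(-10488200) = -4110224 + 10488200 = 6377976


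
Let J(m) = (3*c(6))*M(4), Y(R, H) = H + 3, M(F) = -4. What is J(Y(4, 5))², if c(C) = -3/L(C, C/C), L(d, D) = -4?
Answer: 81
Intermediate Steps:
Y(R, H) = 3 + H
c(C) = ¾ (c(C) = -3/(-4) = -3*(-1)/4 = -1*(-¾) = ¾)
J(m) = -9 (J(m) = (3*(¾))*(-4) = (9/4)*(-4) = -9)
J(Y(4, 5))² = (-9)² = 81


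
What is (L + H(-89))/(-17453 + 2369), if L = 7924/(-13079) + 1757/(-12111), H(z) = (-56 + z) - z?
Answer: 817212221/217209283236 ≈ 0.0037623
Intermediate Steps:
H(z) = -56
L = -10813397/14399979 (L = 7924*(-1/13079) + 1757*(-1/12111) = -7924/13079 - 1757/12111 = -10813397/14399979 ≈ -0.75093)
(L + H(-89))/(-17453 + 2369) = (-10813397/14399979 - 56)/(-17453 + 2369) = -817212221/14399979/(-15084) = -817212221/14399979*(-1/15084) = 817212221/217209283236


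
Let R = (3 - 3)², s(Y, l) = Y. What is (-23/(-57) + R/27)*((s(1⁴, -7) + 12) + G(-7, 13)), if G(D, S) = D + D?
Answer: -23/57 ≈ -0.40351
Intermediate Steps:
R = 0 (R = 0² = 0)
G(D, S) = 2*D
(-23/(-57) + R/27)*((s(1⁴, -7) + 12) + G(-7, 13)) = (-23/(-57) + 0/27)*((1⁴ + 12) + 2*(-7)) = (-23*(-1/57) + 0*(1/27))*((1 + 12) - 14) = (23/57 + 0)*(13 - 14) = (23/57)*(-1) = -23/57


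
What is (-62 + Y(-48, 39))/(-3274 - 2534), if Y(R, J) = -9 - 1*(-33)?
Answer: 19/2904 ≈ 0.0065427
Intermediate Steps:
Y(R, J) = 24 (Y(R, J) = -9 + 33 = 24)
(-62 + Y(-48, 39))/(-3274 - 2534) = (-62 + 24)/(-3274 - 2534) = -38/(-5808) = -38*(-1/5808) = 19/2904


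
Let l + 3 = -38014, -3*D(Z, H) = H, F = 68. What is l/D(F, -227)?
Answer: -114051/227 ≈ -502.43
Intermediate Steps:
D(Z, H) = -H/3
l = -38017 (l = -3 - 38014 = -38017)
l/D(F, -227) = -38017/((-1/3*(-227))) = -38017/227/3 = -38017*3/227 = -114051/227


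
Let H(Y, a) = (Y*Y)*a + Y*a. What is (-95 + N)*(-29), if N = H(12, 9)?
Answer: -37961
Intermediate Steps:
H(Y, a) = Y*a + a*Y**2 (H(Y, a) = Y**2*a + Y*a = a*Y**2 + Y*a = Y*a + a*Y**2)
N = 1404 (N = 12*9*(1 + 12) = 12*9*13 = 1404)
(-95 + N)*(-29) = (-95 + 1404)*(-29) = 1309*(-29) = -37961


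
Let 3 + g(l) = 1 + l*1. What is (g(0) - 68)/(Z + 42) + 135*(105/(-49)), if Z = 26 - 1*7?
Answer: -124015/427 ≈ -290.43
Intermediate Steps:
g(l) = -2 + l (g(l) = -3 + (1 + l*1) = -3 + (1 + l) = -2 + l)
Z = 19 (Z = 26 - 7 = 19)
(g(0) - 68)/(Z + 42) + 135*(105/(-49)) = ((-2 + 0) - 68)/(19 + 42) + 135*(105/(-49)) = (-2 - 68)/61 + 135*(105*(-1/49)) = -70*1/61 + 135*(-15/7) = -70/61 - 2025/7 = -124015/427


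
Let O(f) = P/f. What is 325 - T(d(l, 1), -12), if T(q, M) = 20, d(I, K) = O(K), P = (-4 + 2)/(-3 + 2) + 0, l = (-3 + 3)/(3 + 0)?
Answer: 305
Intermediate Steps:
l = 0 (l = 0/3 = 0*(⅓) = 0)
P = 2 (P = -2/(-1) + 0 = -2*(-1) + 0 = 2 + 0 = 2)
O(f) = 2/f
d(I, K) = 2/K
325 - T(d(l, 1), -12) = 325 - 1*20 = 325 - 20 = 305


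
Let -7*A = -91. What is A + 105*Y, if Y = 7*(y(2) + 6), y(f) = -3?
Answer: 2218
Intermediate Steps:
A = 13 (A = -⅐*(-91) = 13)
Y = 21 (Y = 7*(-3 + 6) = 7*3 = 21)
A + 105*Y = 13 + 105*21 = 13 + 2205 = 2218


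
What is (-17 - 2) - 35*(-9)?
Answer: 296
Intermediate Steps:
(-17 - 2) - 35*(-9) = -19 + 315 = 296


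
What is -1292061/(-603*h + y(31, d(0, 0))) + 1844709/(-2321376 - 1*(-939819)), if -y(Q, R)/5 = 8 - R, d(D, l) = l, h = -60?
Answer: -617241234079/16643156660 ≈ -37.087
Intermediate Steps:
y(Q, R) = -40 + 5*R (y(Q, R) = -5*(8 - R) = -40 + 5*R)
-1292061/(-603*h + y(31, d(0, 0))) + 1844709/(-2321376 - 1*(-939819)) = -1292061/(-603*(-60) + (-40 + 5*0)) + 1844709/(-2321376 - 1*(-939819)) = -1292061/(36180 + (-40 + 0)) + 1844709/(-2321376 + 939819) = -1292061/(36180 - 40) + 1844709/(-1381557) = -1292061/36140 + 1844709*(-1/1381557) = -1292061*1/36140 - 614903/460519 = -1292061/36140 - 614903/460519 = -617241234079/16643156660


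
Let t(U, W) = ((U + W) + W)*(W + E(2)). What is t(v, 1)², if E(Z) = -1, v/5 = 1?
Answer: 0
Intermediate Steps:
v = 5 (v = 5*1 = 5)
t(U, W) = (-1 + W)*(U + 2*W) (t(U, W) = ((U + W) + W)*(W - 1) = (U + 2*W)*(-1 + W) = (-1 + W)*(U + 2*W))
t(v, 1)² = (-1*5 - 2*1 + 2*1² + 5*1)² = (-5 - 2 + 2*1 + 5)² = (-5 - 2 + 2 + 5)² = 0² = 0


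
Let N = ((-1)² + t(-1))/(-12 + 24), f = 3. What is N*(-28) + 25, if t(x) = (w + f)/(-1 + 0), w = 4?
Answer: 39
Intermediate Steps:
t(x) = -7 (t(x) = (4 + 3)/(-1 + 0) = 7/(-1) = 7*(-1) = -7)
N = -½ (N = ((-1)² - 7)/(-12 + 24) = (1 - 7)/12 = -6*1/12 = -½ ≈ -0.50000)
N*(-28) + 25 = -½*(-28) + 25 = 14 + 25 = 39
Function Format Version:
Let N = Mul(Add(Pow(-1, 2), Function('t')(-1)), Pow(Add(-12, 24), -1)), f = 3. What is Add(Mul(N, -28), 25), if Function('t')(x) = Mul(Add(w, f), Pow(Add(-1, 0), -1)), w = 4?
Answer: 39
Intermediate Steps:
Function('t')(x) = -7 (Function('t')(x) = Mul(Add(4, 3), Pow(Add(-1, 0), -1)) = Mul(7, Pow(-1, -1)) = Mul(7, -1) = -7)
N = Rational(-1, 2) (N = Mul(Add(Pow(-1, 2), -7), Pow(Add(-12, 24), -1)) = Mul(Add(1, -7), Pow(12, -1)) = Mul(-6, Rational(1, 12)) = Rational(-1, 2) ≈ -0.50000)
Add(Mul(N, -28), 25) = Add(Mul(Rational(-1, 2), -28), 25) = Add(14, 25) = 39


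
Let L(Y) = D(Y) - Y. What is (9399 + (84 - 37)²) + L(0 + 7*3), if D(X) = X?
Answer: 11608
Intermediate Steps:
L(Y) = 0 (L(Y) = Y - Y = 0)
(9399 + (84 - 37)²) + L(0 + 7*3) = (9399 + (84 - 37)²) + 0 = (9399 + 47²) + 0 = (9399 + 2209) + 0 = 11608 + 0 = 11608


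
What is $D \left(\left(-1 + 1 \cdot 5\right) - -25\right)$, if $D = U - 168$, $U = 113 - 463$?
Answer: $-15022$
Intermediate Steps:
$U = -350$ ($U = 113 - 463 = -350$)
$D = -518$ ($D = -350 - 168 = -518$)
$D \left(\left(-1 + 1 \cdot 5\right) - -25\right) = - 518 \left(\left(-1 + 1 \cdot 5\right) - -25\right) = - 518 \left(\left(-1 + 5\right) + 25\right) = - 518 \left(4 + 25\right) = \left(-518\right) 29 = -15022$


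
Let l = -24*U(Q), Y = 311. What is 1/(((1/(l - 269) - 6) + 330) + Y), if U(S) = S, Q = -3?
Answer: 197/125094 ≈ 0.0015748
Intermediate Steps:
l = 72 (l = -24*(-3) = 72)
1/(((1/(l - 269) - 6) + 330) + Y) = 1/(((1/(72 - 269) - 6) + 330) + 311) = 1/(((1/(-197) - 6) + 330) + 311) = 1/(((-1/197 - 6) + 330) + 311) = 1/((-1183/197 + 330) + 311) = 1/(63827/197 + 311) = 1/(125094/197) = 197/125094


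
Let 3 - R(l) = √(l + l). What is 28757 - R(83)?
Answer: 28754 + √166 ≈ 28767.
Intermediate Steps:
R(l) = 3 - √2*√l (R(l) = 3 - √(l + l) = 3 - √(2*l) = 3 - √2*√l)
28757 - R(83) = 28757 - (3 - √2*√83) = 28757 - (3 - √166) = 28757 + (-3 + √166) = 28754 + √166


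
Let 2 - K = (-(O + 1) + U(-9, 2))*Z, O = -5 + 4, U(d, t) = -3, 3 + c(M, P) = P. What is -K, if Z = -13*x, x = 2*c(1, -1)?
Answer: -314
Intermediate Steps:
c(M, P) = -3 + P
O = -1
x = -8 (x = 2*(-3 - 1) = 2*(-4) = -8)
Z = 104 (Z = -13*(-8) = 104)
K = 314 (K = 2 - (-(-1 + 1) - 3)*104 = 2 - (-1*0 - 3)*104 = 2 - (0 - 3)*104 = 2 - (-3)*104 = 2 - 1*(-312) = 2 + 312 = 314)
-K = -1*314 = -314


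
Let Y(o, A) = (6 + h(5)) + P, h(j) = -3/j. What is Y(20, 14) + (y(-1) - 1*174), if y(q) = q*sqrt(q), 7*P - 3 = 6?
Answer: -5856/35 - I ≈ -167.31 - 1.0*I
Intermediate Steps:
P = 9/7 (P = 3/7 + (1/7)*6 = 3/7 + 6/7 = 9/7 ≈ 1.2857)
y(q) = q**(3/2)
Y(o, A) = 234/35 (Y(o, A) = (6 - 3/5) + 9/7 = 27/5 + 9/7 = 234/35)
Y(20, 14) + (y(-1) - 1*174) = 234/35 + ((-1)**(3/2) - 1*174) = 234/35 + (-I - 174) = 234/35 + (-174 - I) = -5856/35 - I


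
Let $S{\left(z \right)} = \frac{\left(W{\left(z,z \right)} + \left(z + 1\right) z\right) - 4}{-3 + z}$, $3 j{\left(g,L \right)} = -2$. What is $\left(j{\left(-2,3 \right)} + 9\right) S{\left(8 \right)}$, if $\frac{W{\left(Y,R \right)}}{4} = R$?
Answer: $\frac{500}{3} \approx 166.67$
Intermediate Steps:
$j{\left(g,L \right)} = - \frac{2}{3}$ ($j{\left(g,L \right)} = \frac{1}{3} \left(-2\right) = - \frac{2}{3}$)
$W{\left(Y,R \right)} = 4 R$
$S{\left(z \right)} = \frac{-4 + 4 z + z \left(1 + z\right)}{-3 + z}$ ($S{\left(z \right)} = \frac{\left(4 z + \left(z + 1\right) z\right) - 4}{-3 + z} = \frac{\left(4 z + \left(1 + z\right) z\right) - 4}{-3 + z} = \frac{\left(4 z + z \left(1 + z\right)\right) - 4}{-3 + z} = \frac{-4 + 4 z + z \left(1 + z\right)}{-3 + z}$)
$\left(j{\left(-2,3 \right)} + 9\right) S{\left(8 \right)} = \left(- \frac{2}{3} + 9\right) \frac{-4 + 8^{2} + 5 \cdot 8}{-3 + 8} = \frac{25 \frac{-4 + 64 + 40}{5}}{3} = \frac{25 \cdot \frac{1}{5} \cdot 100}{3} = \frac{25}{3} \cdot 20 = \frac{500}{3}$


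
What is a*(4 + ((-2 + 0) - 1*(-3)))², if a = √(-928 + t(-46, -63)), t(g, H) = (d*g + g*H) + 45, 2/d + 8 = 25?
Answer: 25*√580771/17 ≈ 1120.7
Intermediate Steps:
d = 2/17 (d = 2/(-8 + 25) = 2/17 ≈ 0.11765)
t(g, H) = 45 + 2*g/17 + H*g (t(g, H) = (2*g/17 + g*H) + 45 = (2*g/17 + H*g) + 45 = 45 + 2*g/17 + H*g)
a = √580771/17 (a = √(-928 + (45 + (2/17)*(-46) - 63*(-46))) = √(-928 + (45 - 92/17 + 2898)) = √(-928 + 49939/17) = √(34163/17) = √580771/17 ≈ 44.828)
a*(4 + ((-2 + 0) - 1*(-3)))² = (√580771/17)*(4 + ((-2 + 0) - 1*(-3)))² = (√580771/17)*(4 + (-2 + 3))² = (√580771/17)*(4 + 1)² = (√580771/17)*5² = (√580771/17)*25 = 25*√580771/17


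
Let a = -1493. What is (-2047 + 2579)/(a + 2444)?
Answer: 532/951 ≈ 0.55941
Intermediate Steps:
(-2047 + 2579)/(a + 2444) = (-2047 + 2579)/(-1493 + 2444) = 532/951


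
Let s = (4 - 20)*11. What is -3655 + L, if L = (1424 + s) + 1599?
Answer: -808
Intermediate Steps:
s = -176 (s = -16*11 = -176)
L = 2847 (L = (1424 - 176) + 1599 = 1248 + 1599 = 2847)
-3655 + L = -3655 + 2847 = -808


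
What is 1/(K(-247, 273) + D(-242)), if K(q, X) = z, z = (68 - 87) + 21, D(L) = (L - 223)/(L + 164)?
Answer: 26/207 ≈ 0.12560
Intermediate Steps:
D(L) = (-223 + L)/(164 + L)
z = 2 (z = -19 + 21 = 2)
K(q, X) = 2
1/(K(-247, 273) + D(-242)) = 1/(2 + (-223 - 242)/(164 - 242)) = 1/(2 - 465/(-78)) = 1/(2 - 1/78*(-465)) = 1/(2 + 155/26) = 1/(207/26) = 26/207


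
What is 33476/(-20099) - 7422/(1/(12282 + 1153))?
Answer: -2004163175906/20099 ≈ -9.9715e+7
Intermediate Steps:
33476/(-20099) - 7422/(1/(12282 + 1153)) = 33476*(-1/20099) - 7422/(1/13435) = -33476/20099 - 7422/1/13435 = -33476/20099 - 7422*13435 = -33476/20099 - 99714570 = -2004163175906/20099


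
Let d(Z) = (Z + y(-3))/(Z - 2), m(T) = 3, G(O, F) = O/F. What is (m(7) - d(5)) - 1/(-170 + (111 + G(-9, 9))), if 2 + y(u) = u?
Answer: 181/60 ≈ 3.0167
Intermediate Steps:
y(u) = -2 + u
d(Z) = (-5 + Z)/(-2 + Z) (d(Z) = (Z + (-2 - 3))/(Z - 2) = (Z - 5)/(-2 + Z) = (-5 + Z)/(-2 + Z))
(m(7) - d(5)) - 1/(-170 + (111 + G(-9, 9))) = (3 - (-5 + 5)/(-2 + 5)) - 1/(-170 + (111 - 9/9)) = (3 - 0/3) - 1/(-170 + (111 - 9*⅑)) = (3 - 0/3) - 1/(-170 + (111 - 1)) = (3 - 1*0) - 1/(-170 + 110) = (3 + 0) - 1/(-60) = 3 - 1*(-1/60) = 3 + 1/60 = 181/60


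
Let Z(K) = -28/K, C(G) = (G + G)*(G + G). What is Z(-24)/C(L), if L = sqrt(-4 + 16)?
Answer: 7/288 ≈ 0.024306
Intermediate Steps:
L = 2*sqrt(3) (L = sqrt(12) = 2*sqrt(3) ≈ 3.4641)
C(G) = 4*G**2 (C(G) = (2*G)*(2*G) = 4*G**2)
Z(-24)/C(L) = (-28/(-24))/((4*(2*sqrt(3))**2)) = (-28*(-1/24))/((4*12)) = (7/6)/48 = (7/6)*(1/48) = 7/288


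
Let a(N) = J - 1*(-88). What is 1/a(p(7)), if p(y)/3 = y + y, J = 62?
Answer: 1/150 ≈ 0.0066667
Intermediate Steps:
p(y) = 6*y (p(y) = 3*(y + y) = 3*(2*y) = 6*y)
a(N) = 150 (a(N) = 62 - 1*(-88) = 62 + 88 = 150)
1/a(p(7)) = 1/150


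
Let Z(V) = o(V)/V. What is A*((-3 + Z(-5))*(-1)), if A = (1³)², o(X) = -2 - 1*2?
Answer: 11/5 ≈ 2.2000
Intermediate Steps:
o(X) = -4 (o(X) = -2 - 2 = -4)
Z(V) = -4/V
A = 1 (A = 1² = 1)
A*((-3 + Z(-5))*(-1)) = 1*((-3 - 4/(-5))*(-1)) = 1*((-3 - 4*(-⅕))*(-1)) = 1*((-3 + ⅘)*(-1)) = 1*(-11/5*(-1)) = 1*(11/5) = 11/5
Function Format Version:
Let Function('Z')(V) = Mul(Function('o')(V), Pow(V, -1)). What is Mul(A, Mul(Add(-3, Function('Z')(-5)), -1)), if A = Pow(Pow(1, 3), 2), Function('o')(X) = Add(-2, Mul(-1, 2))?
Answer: Rational(11, 5) ≈ 2.2000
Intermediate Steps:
Function('o')(X) = -4 (Function('o')(X) = Add(-2, -2) = -4)
Function('Z')(V) = Mul(-4, Pow(V, -1))
A = 1 (A = Pow(1, 2) = 1)
Mul(A, Mul(Add(-3, Function('Z')(-5)), -1)) = Mul(1, Mul(Add(-3, Mul(-4, Pow(-5, -1))), -1)) = Mul(1, Mul(Add(-3, Mul(-4, Rational(-1, 5))), -1)) = Mul(1, Mul(Add(-3, Rational(4, 5)), -1)) = Mul(1, Mul(Rational(-11, 5), -1)) = Mul(1, Rational(11, 5)) = Rational(11, 5)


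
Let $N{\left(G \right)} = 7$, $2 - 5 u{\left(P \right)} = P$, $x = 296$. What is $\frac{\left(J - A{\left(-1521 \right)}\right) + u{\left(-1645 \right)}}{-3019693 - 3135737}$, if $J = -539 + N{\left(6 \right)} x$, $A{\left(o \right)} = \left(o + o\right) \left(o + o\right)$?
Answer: $\frac{7709918}{5129525} \approx 1.503$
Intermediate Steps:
$u{\left(P \right)} = \frac{2}{5} - \frac{P}{5}$
$A{\left(o \right)} = 4 o^{2}$ ($A{\left(o \right)} = 2 o 2 o = 4 o^{2}$)
$J = 1533$ ($J = -539 + 7 \cdot 296 = -539 + 2072 = 1533$)
$\frac{\left(J - A{\left(-1521 \right)}\right) + u{\left(-1645 \right)}}{-3019693 - 3135737} = \frac{\left(1533 - 4 \left(-1521\right)^{2}\right) + \left(\frac{2}{5} - -329\right)}{-3019693 - 3135737} = \frac{\left(1533 - 4 \cdot 2313441\right) + \left(\frac{2}{5} + 329\right)}{-6155430} = \left(\left(1533 - 9253764\right) + \frac{1647}{5}\right) \left(- \frac{1}{6155430}\right) = \left(-9252231 + \frac{1647}{5}\right) \left(- \frac{1}{6155430}\right) = \left(- \frac{46259508}{5}\right) \left(- \frac{1}{6155430}\right) = \frac{7709918}{5129525}$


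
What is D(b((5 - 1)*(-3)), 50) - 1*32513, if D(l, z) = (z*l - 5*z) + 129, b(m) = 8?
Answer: -32234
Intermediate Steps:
D(l, z) = 129 - 5*z + l*z (D(l, z) = (l*z - 5*z) + 129 = (-5*z + l*z) + 129 = 129 - 5*z + l*z)
D(b((5 - 1)*(-3)), 50) - 1*32513 = (129 - 5*50 + 8*50) - 1*32513 = (129 - 250 + 400) - 32513 = 279 - 32513 = -32234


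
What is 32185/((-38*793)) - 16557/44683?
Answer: -1937050993/1346477522 ≈ -1.4386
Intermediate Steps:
32185/((-38*793)) - 16557/44683 = 32185/(-30134) - 16557*1/44683 = 32185*(-1/30134) - 16557/44683 = -32185/30134 - 16557/44683 = -1937050993/1346477522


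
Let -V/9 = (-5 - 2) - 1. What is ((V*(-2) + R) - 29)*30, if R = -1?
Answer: -5220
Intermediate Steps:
V = 72 (V = -9*((-5 - 2) - 1) = -9*(-7 - 1) = -9*(-8) = 72)
((V*(-2) + R) - 29)*30 = ((72*(-2) - 1) - 29)*30 = ((-144 - 1) - 29)*30 = (-145 - 29)*30 = -174*30 = -5220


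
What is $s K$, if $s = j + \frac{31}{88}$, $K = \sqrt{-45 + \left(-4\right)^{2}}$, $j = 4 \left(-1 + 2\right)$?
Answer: $\frac{383 i \sqrt{29}}{88} \approx 23.438 i$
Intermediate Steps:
$j = 4$ ($j = 4 \cdot 1 = 4$)
$K = i \sqrt{29}$ ($K = \sqrt{-45 + 16} = \sqrt{-29} = i \sqrt{29} \approx 5.3852 i$)
$s = \frac{383}{88}$ ($s = 4 + \frac{31}{88} = \frac{383}{88} \approx 4.3523$)
$s K = \frac{383 i \sqrt{29}}{88}$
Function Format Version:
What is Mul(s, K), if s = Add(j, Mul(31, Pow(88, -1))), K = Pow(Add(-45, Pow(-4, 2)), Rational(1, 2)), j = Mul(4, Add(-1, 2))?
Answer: Mul(Rational(383, 88), I, Pow(29, Rational(1, 2))) ≈ Mul(23.438, I)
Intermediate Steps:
j = 4 (j = Mul(4, 1) = 4)
K = Mul(I, Pow(29, Rational(1, 2))) (K = Pow(Add(-45, 16), Rational(1, 2)) = Pow(-29, Rational(1, 2)) = Mul(I, Pow(29, Rational(1, 2))) ≈ Mul(5.3852, I))
s = Rational(383, 88) (s = Add(4, Mul(31, Pow(88, -1))) = Add(4, Mul(31, Rational(1, 88))) = Add(4, Rational(31, 88)) = Rational(383, 88) ≈ 4.3523)
Mul(s, K) = Mul(Rational(383, 88), Mul(I, Pow(29, Rational(1, 2)))) = Mul(Rational(383, 88), I, Pow(29, Rational(1, 2)))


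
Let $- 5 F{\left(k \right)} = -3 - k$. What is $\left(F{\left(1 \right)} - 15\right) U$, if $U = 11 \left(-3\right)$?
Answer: $\frac{2343}{5} \approx 468.6$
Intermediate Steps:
$U = -33$
$F{\left(k \right)} = \frac{3}{5} + \frac{k}{5}$ ($F{\left(k \right)} = - \frac{-3 - k}{5} = \frac{3}{5} + \frac{k}{5}$)
$\left(F{\left(1 \right)} - 15\right) U = \left(\left(\frac{3}{5} + \frac{1}{5} \cdot 1\right) - 15\right) \left(-33\right) = \left(\left(\frac{3}{5} + \frac{1}{5}\right) - 15\right) \left(-33\right) = \left(\frac{4}{5} - 15\right) \left(-33\right) = \left(- \frac{71}{5}\right) \left(-33\right) = \frac{2343}{5}$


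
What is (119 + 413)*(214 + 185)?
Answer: 212268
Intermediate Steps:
(119 + 413)*(214 + 185) = 532*399 = 212268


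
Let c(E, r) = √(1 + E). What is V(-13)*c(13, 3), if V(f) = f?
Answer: -13*√14 ≈ -48.642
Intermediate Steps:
V(-13)*c(13, 3) = -13*√(1 + 13) = -13*√14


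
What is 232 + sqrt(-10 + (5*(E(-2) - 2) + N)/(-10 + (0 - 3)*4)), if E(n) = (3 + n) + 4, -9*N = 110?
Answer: 232 + I*sqrt(44110)/66 ≈ 232.0 + 3.1822*I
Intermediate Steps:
N = -110/9 (N = -1/9*110 = -110/9 ≈ -12.222)
E(n) = 7 + n
232 + sqrt(-10 + (5*(E(-2) - 2) + N)/(-10 + (0 - 3)*4)) = 232 + sqrt(-10 + (5*((7 - 2) - 2) - 110/9)/(-10 + (0 - 3)*4)) = 232 + sqrt(-10 + (5*(5 - 2) - 110/9)/(-10 - 3*4)) = 232 + sqrt(-10 + (5*3 - 110/9)/(-10 - 12)) = 232 + sqrt(-10 + (15 - 110/9)/(-22)) = 232 + sqrt(-10 + (25/9)*(-1/22)) = 232 + sqrt(-10 - 25/198) = 232 + sqrt(-2005/198) = 232 + I*sqrt(44110)/66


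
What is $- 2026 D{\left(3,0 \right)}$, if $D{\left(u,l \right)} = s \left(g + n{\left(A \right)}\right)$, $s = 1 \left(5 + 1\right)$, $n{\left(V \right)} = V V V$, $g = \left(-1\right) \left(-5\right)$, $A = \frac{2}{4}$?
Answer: $- \frac{124599}{2} \approx -62300.0$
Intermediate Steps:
$A = \frac{1}{2}$ ($A = 2 \cdot \frac{1}{4} = \frac{1}{2} \approx 0.5$)
$g = 5$
$n{\left(V \right)} = V^{3}$ ($n{\left(V \right)} = V^{2} V = V^{3}$)
$s = 6$ ($s = 1 \cdot 6 = 6$)
$D{\left(u,l \right)} = \frac{123}{4}$ ($D{\left(u,l \right)} = 6 \left(5 + \left(\frac{1}{2}\right)^{3}\right) = 6 \left(5 + \frac{1}{8}\right) = 6 \cdot \frac{41}{8} = \frac{123}{4}$)
$- 2026 D{\left(3,0 \right)} = \left(-2026\right) \frac{123}{4} = - \frac{124599}{2}$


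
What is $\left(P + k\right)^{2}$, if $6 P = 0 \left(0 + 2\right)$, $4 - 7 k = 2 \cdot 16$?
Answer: $16$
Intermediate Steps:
$k = -4$ ($k = \frac{4}{7} - \frac{2 \cdot 16}{7} = \frac{4}{7} - \frac{32}{7} = -4$)
$P = 0$ ($P = \frac{0 \left(0 + 2\right)}{6} = \frac{0 \cdot 2}{6} = \frac{1}{6} \cdot 0 = 0$)
$\left(P + k\right)^{2} = \left(0 - 4\right)^{2} = \left(-4\right)^{2} = 16$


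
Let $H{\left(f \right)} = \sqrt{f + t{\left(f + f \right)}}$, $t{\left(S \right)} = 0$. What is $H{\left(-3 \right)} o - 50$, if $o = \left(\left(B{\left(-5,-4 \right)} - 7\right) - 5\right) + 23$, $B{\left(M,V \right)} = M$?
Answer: $-50 + 6 i \sqrt{3} \approx -50.0 + 10.392 i$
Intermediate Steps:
$o = 6$ ($o = \left(\left(-5 - 7\right) - 5\right) + 23 = \left(-12 - 5\right) + 23 = -17 + 23 = 6$)
$H{\left(f \right)} = \sqrt{f}$ ($H{\left(f \right)} = \sqrt{f + 0} = \sqrt{f}$)
$H{\left(-3 \right)} o - 50 = \sqrt{-3} \cdot 6 - 50 = i \sqrt{3} \cdot 6 - 50 = 6 i \sqrt{3} - 50 = -50 + 6 i \sqrt{3}$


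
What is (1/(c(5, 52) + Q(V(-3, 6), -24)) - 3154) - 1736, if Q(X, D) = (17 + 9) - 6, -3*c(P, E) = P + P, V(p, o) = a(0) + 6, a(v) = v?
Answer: -244497/50 ≈ -4889.9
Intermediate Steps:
V(p, o) = 6 (V(p, o) = 0 + 6 = 6)
c(P, E) = -2*P/3 (c(P, E) = -(P + P)/3 = -2*P/3)
Q(X, D) = 20 (Q(X, D) = 26 - 6 = 20)
(1/(c(5, 52) + Q(V(-3, 6), -24)) - 3154) - 1736 = (1/(-⅔*5 + 20) - 3154) - 1736 = (1/(-10/3 + 20) - 3154) - 1736 = (1/(50/3) - 3154) - 1736 = (3/50 - 3154) - 1736 = -157697/50 - 1736 = -244497/50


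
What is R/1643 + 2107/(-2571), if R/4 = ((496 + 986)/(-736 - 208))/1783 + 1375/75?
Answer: -7405122365/9556305874 ≈ -0.77489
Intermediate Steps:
R = 46284457/631182 (R = 4*(((496 + 986)/(-736 - 208))/1783 + 1375/75) = 4*((1482/(-944))*(1/1783) + 1375*(1/75)) = 4*((1482*(-1/944))*(1/1783) + 55/3) = 4*(-741/472*1/1783 + 55/3) = 4*(-741/841576 + 55/3) = 4*(46284457/2524728) = 46284457/631182 ≈ 73.330)
R/1643 + 2107/(-2571) = (46284457/631182)/1643 + 2107/(-2571) = (46284457/631182)*(1/1643) + 2107*(-1/2571) = 1493047/33452646 - 2107/2571 = -7405122365/9556305874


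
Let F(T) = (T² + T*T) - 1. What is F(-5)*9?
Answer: 441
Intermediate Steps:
F(T) = -1 + 2*T² (F(T) = (T² + T²) - 1 = 2*T² - 1 = -1 + 2*T²)
F(-5)*9 = (-1 + 2*(-5)²)*9 = (-1 + 2*25)*9 = (-1 + 50)*9 = 49*9 = 441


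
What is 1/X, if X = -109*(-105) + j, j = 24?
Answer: 1/11469 ≈ 8.7192e-5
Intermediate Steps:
X = 11469 (X = -109*(-105) + 24 = 11445 + 24 = 11469)
1/X = 1/11469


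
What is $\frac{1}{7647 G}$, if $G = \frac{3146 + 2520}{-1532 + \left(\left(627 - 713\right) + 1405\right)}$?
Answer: $- \frac{71}{14442634} \approx -4.916 \cdot 10^{-6}$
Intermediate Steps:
$G = - \frac{5666}{213}$ ($G = \frac{5666}{-1532 + \left(-86 + 1405\right)} = \frac{5666}{-1532 + 1319} = \frac{5666}{-213} = 5666 \left(- \frac{1}{213}\right) = - \frac{5666}{213} \approx -26.601$)
$\frac{1}{7647 G} = \frac{1}{7647 \left(- \frac{5666}{213}\right)} = \frac{1}{7647} \left(- \frac{213}{5666}\right) = - \frac{71}{14442634}$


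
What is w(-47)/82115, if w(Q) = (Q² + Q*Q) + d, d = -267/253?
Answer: 1117487/20775095 ≈ 0.053790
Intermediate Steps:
d = -267/253 (d = -267*1/253 = -267/253 ≈ -1.0553)
w(Q) = -267/253 + 2*Q² (w(Q) = (Q² + Q*Q) - 267/253 = (Q² + Q²) - 267/253 = 2*Q² - 267/253 = -267/253 + 2*Q²)
w(-47)/82115 = (-267/253 + 2*(-47)²)/82115 = (-267/253 + 2*2209)*(1/82115) = (-267/253 + 4418)*(1/82115) = (1117487/253)*(1/82115) = 1117487/20775095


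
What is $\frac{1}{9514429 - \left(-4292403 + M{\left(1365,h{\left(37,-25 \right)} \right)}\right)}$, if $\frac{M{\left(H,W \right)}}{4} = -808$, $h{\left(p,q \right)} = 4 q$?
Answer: $\frac{1}{13810064} \approx 7.2411 \cdot 10^{-8}$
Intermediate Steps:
$M{\left(H,W \right)} = -3232$ ($M{\left(H,W \right)} = 4 \left(-808\right) = -3232$)
$\frac{1}{9514429 - \left(-4292403 + M{\left(1365,h{\left(37,-25 \right)} \right)}\right)} = \frac{1}{9514429 + \left(4292403 - -3232\right)} = \frac{1}{9514429 + \left(4292403 + 3232\right)} = \frac{1}{9514429 + 4295635} = \frac{1}{13810064}$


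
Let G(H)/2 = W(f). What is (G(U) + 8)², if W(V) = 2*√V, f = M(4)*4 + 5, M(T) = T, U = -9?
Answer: 400 + 64*√21 ≈ 693.29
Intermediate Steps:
f = 21 (f = 4*4 + 5 = 16 + 5 = 21)
G(H) = 4*√21 (G(H) = 2*(2*√21) = 4*√21)
(G(U) + 8)² = (4*√21 + 8)² = (8 + 4*√21)²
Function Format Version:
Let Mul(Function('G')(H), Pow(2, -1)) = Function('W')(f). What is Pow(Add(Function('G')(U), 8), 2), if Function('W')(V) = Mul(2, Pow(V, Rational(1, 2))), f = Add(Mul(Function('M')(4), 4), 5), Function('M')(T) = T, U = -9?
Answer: Add(400, Mul(64, Pow(21, Rational(1, 2)))) ≈ 693.29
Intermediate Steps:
f = 21 (f = Add(Mul(4, 4), 5) = Add(16, 5) = 21)
Function('G')(H) = Mul(4, Pow(21, Rational(1, 2))) (Function('G')(H) = Mul(2, Mul(2, Pow(21, Rational(1, 2)))) = Mul(4, Pow(21, Rational(1, 2))))
Pow(Add(Function('G')(U), 8), 2) = Pow(Add(Mul(4, Pow(21, Rational(1, 2))), 8), 2) = Pow(Add(8, Mul(4, Pow(21, Rational(1, 2)))), 2)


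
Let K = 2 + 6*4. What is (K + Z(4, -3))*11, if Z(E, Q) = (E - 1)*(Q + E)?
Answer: 319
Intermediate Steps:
K = 26 (K = 2 + 24 = 26)
Z(E, Q) = (-1 + E)*(E + Q)
(K + Z(4, -3))*11 = (26 + (4**2 - 1*4 - 1*(-3) + 4*(-3)))*11 = (26 + (16 - 4 + 3 - 12))*11 = (26 + 3)*11 = 29*11 = 319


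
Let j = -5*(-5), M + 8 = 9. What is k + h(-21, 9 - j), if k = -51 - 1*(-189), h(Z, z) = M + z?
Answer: 123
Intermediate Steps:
M = 1 (M = -8 + 9 = 1)
j = 25
h(Z, z) = 1 + z
k = 138 (k = -51 + 189 = 138)
k + h(-21, 9 - j) = 138 + (1 + (9 - 1*25)) = 138 + (1 + (9 - 25)) = 138 + (1 - 16) = 138 - 15 = 123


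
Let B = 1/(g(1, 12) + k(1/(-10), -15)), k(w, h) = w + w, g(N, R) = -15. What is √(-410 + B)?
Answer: I*√592135/38 ≈ 20.25*I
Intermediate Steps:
k(w, h) = 2*w
B = -5/76 (B = 1/(-15 + 2/(-10)) = 1/(-15 + 2*(-⅒)) = 1/(-15 - ⅕) = 1/(-76/5) = -5/76 ≈ -0.065789)
√(-410 + B) = √(-410 - 5/76) = √(-31165/76) = I*√592135/38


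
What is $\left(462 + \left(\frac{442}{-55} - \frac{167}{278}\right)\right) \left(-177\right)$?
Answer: $- \frac{1226949663}{15290} \approx -80245.0$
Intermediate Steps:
$\left(462 + \left(\frac{442}{-55} - \frac{167}{278}\right)\right) \left(-177\right) = \left(462 + \left(442 \left(- \frac{1}{55}\right) - \frac{167}{278}\right)\right) \left(-177\right) = \left(462 - \frac{132061}{15290}\right) \left(-177\right) = \frac{6931919}{15290} \left(-177\right) = - \frac{1226949663}{15290}$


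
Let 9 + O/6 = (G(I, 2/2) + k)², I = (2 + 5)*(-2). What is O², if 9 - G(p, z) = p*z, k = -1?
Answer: 8122500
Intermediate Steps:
I = -14 (I = 7*(-2) = -14)
G(p, z) = 9 - p*z
O = 2850 (O = -54 + 6*((9 - 1*(-14)*2/2) - 1)² = -54 + 6*((9 - 1*(-14)*2*(½)) - 1)² = -54 + 6*((9 - 1*(-14)*1) - 1)² = -54 + 6*((9 + 14) - 1)² = -54 + 6*(23 - 1)² = -54 + 6*22² = -54 + 6*484 = -54 + 2904 = 2850)
O² = 2850² = 8122500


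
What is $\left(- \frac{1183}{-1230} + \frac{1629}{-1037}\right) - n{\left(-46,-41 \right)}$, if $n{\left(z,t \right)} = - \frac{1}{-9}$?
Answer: $- \frac{2755867}{3826530} \approx -0.7202$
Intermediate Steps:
$n{\left(z,t \right)} = \frac{1}{9}$ ($n{\left(z,t \right)} = \left(-1\right) \left(- \frac{1}{9}\right) = \frac{1}{9}$)
$\left(- \frac{1183}{-1230} + \frac{1629}{-1037}\right) - n{\left(-46,-41 \right)} = \left(- \frac{1183}{-1230} + \frac{1629}{-1037}\right) - \frac{1}{9} = \left(\left(-1183\right) \left(- \frac{1}{1230}\right) + 1629 \left(- \frac{1}{1037}\right)\right) - \frac{1}{9} = \left(\frac{1183}{1230} - \frac{1629}{1037}\right) - \frac{1}{9} = - \frac{776899}{1275510} - \frac{1}{9} = - \frac{2755867}{3826530}$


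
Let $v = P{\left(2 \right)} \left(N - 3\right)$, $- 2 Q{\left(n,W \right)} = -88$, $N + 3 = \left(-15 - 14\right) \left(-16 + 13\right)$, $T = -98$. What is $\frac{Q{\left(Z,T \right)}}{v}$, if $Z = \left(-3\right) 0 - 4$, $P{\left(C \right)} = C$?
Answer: $\frac{22}{81} \approx 0.27161$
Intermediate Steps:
$Z = -4$ ($Z = 0 - 4 = -4$)
$N = 84$ ($N = -3 + \left(-15 - 14\right) \left(-16 + 13\right) = -3 - -87 = -3 + 87 = 84$)
$Q{\left(n,W \right)} = 44$ ($Q{\left(n,W \right)} = \left(- \frac{1}{2}\right) \left(-88\right) = 44$)
$v = 162$ ($v = 2 \left(84 - 3\right) = 2 \cdot 81 = 162$)
$\frac{Q{\left(Z,T \right)}}{v} = \frac{44}{162} = 44 \cdot \frac{1}{162} = \frac{22}{81}$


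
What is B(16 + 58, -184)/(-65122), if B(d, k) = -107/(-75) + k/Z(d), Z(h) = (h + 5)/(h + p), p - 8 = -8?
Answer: 1012747/385847850 ≈ 0.0026247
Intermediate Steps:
p = 0 (p = 8 - 8 = 0)
Z(h) = (5 + h)/h (Z(h) = (h + 5)/(h + 0) = (5 + h)/h)
B(d, k) = 107/75 + d*k/(5 + d) (B(d, k) = -107/(-75) + k/(((5 + d)/d)) = -107*(-1/75) + k*(d/(5 + d)) = 107/75 + d*k/(5 + d))
B(16 + 58, -184)/(-65122) = ((535 + 107*(16 + 58) + 75*(16 + 58)*(-184))/(75*(5 + (16 + 58))))/(-65122) = ((535 + 107*74 + 75*74*(-184))/(75*(5 + 74)))*(-1/65122) = ((1/75)*(535 + 7918 - 1021200)/79)*(-1/65122) = ((1/75)*(1/79)*(-1012747))*(-1/65122) = -1012747/5925*(-1/65122) = 1012747/385847850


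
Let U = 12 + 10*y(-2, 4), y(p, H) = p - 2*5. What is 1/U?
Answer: -1/108 ≈ -0.0092593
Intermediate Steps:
y(p, H) = -10 + p (y(p, H) = p - 10 = -10 + p)
U = -108 (U = 12 + 10*(-10 - 2) = 12 + 10*(-12) = 12 - 120 = -108)
1/U = 1/(-108) = -1/108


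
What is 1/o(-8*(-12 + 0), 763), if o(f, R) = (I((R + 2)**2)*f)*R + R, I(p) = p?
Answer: 1/42866561563 ≈ 2.3328e-11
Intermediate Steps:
o(f, R) = R + R*f*(2 + R)**2 (o(f, R) = ((R + 2)**2*f)*R + R = ((2 + R)**2*f)*R + R = (f*(2 + R)**2)*R + R = R*f*(2 + R)**2 + R = R + R*f*(2 + R)**2)
1/o(-8*(-12 + 0), 763) = 1/(763*(1 + (-8*(-12 + 0))*(2 + 763)**2)) = 1/(763*(1 - 8*(-12)*765**2)) = 1/(763*(1 + 96*585225)) = 1/(763*(1 + 56181600)) = 1/(763*56181601) = 1/42866561563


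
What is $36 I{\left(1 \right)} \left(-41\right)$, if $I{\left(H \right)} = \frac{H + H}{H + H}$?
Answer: $-1476$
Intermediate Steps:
$I{\left(H \right)} = 1$ ($I{\left(H \right)} = \frac{2 H}{2 H} = 2 H \frac{1}{2 H} = 1$)
$36 I{\left(1 \right)} \left(-41\right) = 36 \cdot 1 \left(-41\right) = 36 \left(-41\right) = -1476$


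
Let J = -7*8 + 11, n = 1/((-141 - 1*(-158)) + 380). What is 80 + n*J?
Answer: 31715/397 ≈ 79.887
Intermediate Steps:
n = 1/397 (n = 1/((-141 + 158) + 380) = 1/(17 + 380) = 1/397 ≈ 0.0025189)
J = -45 (J = -56 + 11 = -45)
80 + n*J = 80 + (1/397)*(-45) = 80 - 45/397 = 31715/397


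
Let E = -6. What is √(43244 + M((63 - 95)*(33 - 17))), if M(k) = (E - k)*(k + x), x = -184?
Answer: 26*I*√457 ≈ 555.82*I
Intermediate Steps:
M(k) = (-184 + k)*(-6 - k) (M(k) = (-6 - k)*(k - 184) = (-6 - k)*(-184 + k) = (-184 + k)*(-6 - k))
√(43244 + M((63 - 95)*(33 - 17))) = √(43244 + (1104 - ((63 - 95)*(33 - 17))² + 178*((63 - 95)*(33 - 17)))) = √(43244 + (1104 - (-32*16)² + 178*(-32*16))) = √(43244 + (1104 - 1*(-512)² + 178*(-512))) = √(43244 + (1104 - 1*262144 - 91136)) = √(43244 + (1104 - 262144 - 91136)) = √(43244 - 352176) = √(-308932) = 26*I*√457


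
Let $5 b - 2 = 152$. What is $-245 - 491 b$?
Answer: $- \frac{76839}{5} \approx -15368.0$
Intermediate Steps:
$b = \frac{154}{5}$ ($b = \frac{2}{5} + \frac{1}{5} \cdot 152 = \frac{2}{5} + \frac{152}{5} = \frac{154}{5} \approx 30.8$)
$-245 - 491 b = -245 - \frac{75614}{5} = - \frac{76839}{5}$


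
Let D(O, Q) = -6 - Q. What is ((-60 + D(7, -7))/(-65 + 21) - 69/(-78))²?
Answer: 1620529/327184 ≈ 4.9530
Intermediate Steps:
((-60 + D(7, -7))/(-65 + 21) - 69/(-78))² = ((-60 + (-6 - 1*(-7)))/(-65 + 21) - 69/(-78))² = ((-60 + (-6 + 7))/(-44) - 69*(-1/78))² = ((-60 + 1)*(-1/44) + 23/26)² = (-59*(-1/44) + 23/26)² = (59/44 + 23/26)² = (1273/572)² = 1620529/327184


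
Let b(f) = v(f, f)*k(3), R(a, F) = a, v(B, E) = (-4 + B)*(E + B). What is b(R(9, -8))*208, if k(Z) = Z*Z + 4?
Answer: 243360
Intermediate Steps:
k(Z) = 4 + Z**2 (k(Z) = Z**2 + 4 = 4 + Z**2)
v(B, E) = (-4 + B)*(B + E)
b(f) = -104*f + 26*f**2 (b(f) = (f**2 - 4*f - 4*f + f*f)*(4 + 3**2) = (f**2 - 4*f - 4*f + f**2)*(4 + 9) = (-8*f + 2*f**2)*13 = -104*f + 26*f**2)
b(R(9, -8))*208 = (26*9*(-4 + 9))*208 = (26*9*5)*208 = 1170*208 = 243360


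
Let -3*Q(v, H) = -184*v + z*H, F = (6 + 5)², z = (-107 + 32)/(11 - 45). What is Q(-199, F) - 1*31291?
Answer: -4445701/102 ≈ -43585.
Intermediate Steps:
z = 75/34 (z = -75/(-34) = -75*(-1/34) = 75/34 ≈ 2.2059)
F = 121 (F = 11² = 121)
Q(v, H) = -25*H/34 + 184*v/3 (Q(v, H) = -(-184*v + 75*H/34)/3 = -25*H/34 + 184*v/3)
Q(-199, F) - 1*31291 = (-25/34*121 + (184/3)*(-199)) - 1*31291 = (-3025/34 - 36616/3) - 31291 = -1254019/102 - 31291 = -4445701/102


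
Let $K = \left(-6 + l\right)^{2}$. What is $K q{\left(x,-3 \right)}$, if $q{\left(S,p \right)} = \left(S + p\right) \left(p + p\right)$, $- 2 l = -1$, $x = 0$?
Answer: $\frac{1089}{2} \approx 544.5$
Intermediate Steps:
$l = \frac{1}{2}$ ($l = \left(- \frac{1}{2}\right) \left(-1\right) = \frac{1}{2} \approx 0.5$)
$q{\left(S,p \right)} = 2 p \left(S + p\right)$ ($q{\left(S,p \right)} = \left(S + p\right) 2 p = 2 p \left(S + p\right)$)
$K = \frac{121}{4}$ ($K = \left(-6 + \frac{1}{2}\right)^{2} = \left(- \frac{11}{2}\right)^{2} = \frac{121}{4} \approx 30.25$)
$K q{\left(x,-3 \right)} = \frac{121 \cdot 2 \left(-3\right) \left(0 - 3\right)}{4} = \frac{121 \cdot 2 \left(-3\right) \left(-3\right)}{4} = \frac{121}{4} \cdot 18 = \frac{1089}{2}$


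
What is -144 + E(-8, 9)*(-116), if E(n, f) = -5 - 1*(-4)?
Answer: -28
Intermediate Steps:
E(n, f) = -1 (E(n, f) = -5 + 4 = -1)
-144 + E(-8, 9)*(-116) = -144 - 1*(-116) = -144 + 116 = -28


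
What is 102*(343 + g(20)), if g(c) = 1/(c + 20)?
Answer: 699771/20 ≈ 34989.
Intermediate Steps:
g(c) = 1/(20 + c)
102*(343 + g(20)) = 102*(343 + 1/(20 + 20)) = 102*(343 + 1/40) = 102*(13721/40) = 699771/20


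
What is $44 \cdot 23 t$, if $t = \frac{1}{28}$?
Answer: $\frac{253}{7} \approx 36.143$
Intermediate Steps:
$t = \frac{1}{28} \approx 0.035714$
$44 \cdot 23 t = 44 \cdot 23 \cdot \frac{1}{28} = 1012 \cdot \frac{1}{28} = \frac{253}{7}$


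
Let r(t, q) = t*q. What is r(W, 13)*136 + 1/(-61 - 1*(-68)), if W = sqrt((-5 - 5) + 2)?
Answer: 1/7 + 3536*I*sqrt(2) ≈ 0.14286 + 5000.7*I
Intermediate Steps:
W = 2*I*sqrt(2) (W = sqrt(-10 + 2) = sqrt(-8) = 2*I*sqrt(2) ≈ 2.8284*I)
r(t, q) = q*t
r(W, 13)*136 + 1/(-61 - 1*(-68)) = (13*(2*I*sqrt(2)))*136 + 1/(-61 - 1*(-68)) = (26*I*sqrt(2))*136 + 1/(-61 + 68) = 3536*I*sqrt(2) + 1/7 = 1/7 + 3536*I*sqrt(2)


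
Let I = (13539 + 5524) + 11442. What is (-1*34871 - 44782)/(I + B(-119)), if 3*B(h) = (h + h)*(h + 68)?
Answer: -26551/11517 ≈ -2.3054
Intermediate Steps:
B(h) = 2*h*(68 + h)/3 (B(h) = ((h + h)*(h + 68))/3 = ((2*h)*(68 + h))/3 = (2*h*(68 + h))/3 = 2*h*(68 + h)/3)
I = 30505 (I = 19063 + 11442 = 30505)
(-1*34871 - 44782)/(I + B(-119)) = (-1*34871 - 44782)/(30505 + (2/3)*(-119)*(68 - 119)) = (-34871 - 44782)/(30505 + (2/3)*(-119)*(-51)) = -79653/(30505 + 4046) = -79653/34551 = -79653*1/34551 = -26551/11517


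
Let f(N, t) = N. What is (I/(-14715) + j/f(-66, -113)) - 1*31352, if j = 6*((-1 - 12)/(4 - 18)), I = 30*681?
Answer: -1578898183/50358 ≈ -31353.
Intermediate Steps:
I = 20430
j = 39/7 (j = 6*(-13/(-14)) = 6*(-13*(-1/14)) = 6*(13/14) = 39/7 ≈ 5.5714)
(I/(-14715) + j/f(-66, -113)) - 1*31352 = (20430/(-14715) + (39/7)/(-66)) - 1*31352 = (20430*(-1/14715) + (39/7)*(-1/66)) - 31352 = (-454/327 - 13/154) - 31352 = -74167/50358 - 31352 = -1578898183/50358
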